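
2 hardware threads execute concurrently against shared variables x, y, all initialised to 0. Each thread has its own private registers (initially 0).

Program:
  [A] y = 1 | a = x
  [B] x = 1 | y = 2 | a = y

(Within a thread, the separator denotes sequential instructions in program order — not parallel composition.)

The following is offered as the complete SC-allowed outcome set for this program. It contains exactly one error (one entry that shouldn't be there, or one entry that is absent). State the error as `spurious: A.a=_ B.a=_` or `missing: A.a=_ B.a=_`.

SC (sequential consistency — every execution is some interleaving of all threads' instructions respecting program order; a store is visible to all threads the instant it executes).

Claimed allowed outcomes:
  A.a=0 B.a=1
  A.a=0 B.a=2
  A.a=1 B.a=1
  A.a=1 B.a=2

outcome vector order: (A.a,B.a)
under SC → 02 11 12
claimed∖SC = {01}

spurious: A.a=0 B.a=1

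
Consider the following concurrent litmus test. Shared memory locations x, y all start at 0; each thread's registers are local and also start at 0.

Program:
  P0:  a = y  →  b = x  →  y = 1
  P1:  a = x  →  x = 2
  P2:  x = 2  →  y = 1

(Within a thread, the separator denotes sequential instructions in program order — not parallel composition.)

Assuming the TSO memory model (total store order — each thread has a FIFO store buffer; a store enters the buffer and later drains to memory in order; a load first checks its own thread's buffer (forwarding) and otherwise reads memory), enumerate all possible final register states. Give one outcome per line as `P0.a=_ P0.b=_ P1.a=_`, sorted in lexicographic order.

P0.a=0 P0.b=0 P1.a=0
P0.a=0 P0.b=0 P1.a=2
P0.a=0 P0.b=2 P1.a=0
P0.a=0 P0.b=2 P1.a=2
P0.a=1 P0.b=2 P1.a=0
P0.a=1 P0.b=2 P1.a=2

outcome vector order: (P0.a,P0.b,P1.a)
|TSO outcomes| = 6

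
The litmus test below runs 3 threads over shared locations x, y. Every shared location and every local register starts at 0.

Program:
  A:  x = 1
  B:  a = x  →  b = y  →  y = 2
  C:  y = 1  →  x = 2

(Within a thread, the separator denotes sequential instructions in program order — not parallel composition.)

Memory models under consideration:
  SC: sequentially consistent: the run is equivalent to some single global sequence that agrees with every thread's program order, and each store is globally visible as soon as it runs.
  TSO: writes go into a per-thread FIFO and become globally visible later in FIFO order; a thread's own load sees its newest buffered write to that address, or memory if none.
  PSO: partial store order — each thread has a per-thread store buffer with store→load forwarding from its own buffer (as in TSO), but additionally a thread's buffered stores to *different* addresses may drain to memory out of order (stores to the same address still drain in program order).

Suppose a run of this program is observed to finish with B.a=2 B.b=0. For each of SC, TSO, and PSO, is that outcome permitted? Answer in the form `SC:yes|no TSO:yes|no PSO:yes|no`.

SC:no TSO:no PSO:yes

outcome vector order: (B.a,B.b)
under SC → 00; 01; 10; 11; 21
under TSO → 00; 01; 10; 11; 21
under PSO → 00; 01; 10; 11; 20; 21
target 20 ∈ {PSO}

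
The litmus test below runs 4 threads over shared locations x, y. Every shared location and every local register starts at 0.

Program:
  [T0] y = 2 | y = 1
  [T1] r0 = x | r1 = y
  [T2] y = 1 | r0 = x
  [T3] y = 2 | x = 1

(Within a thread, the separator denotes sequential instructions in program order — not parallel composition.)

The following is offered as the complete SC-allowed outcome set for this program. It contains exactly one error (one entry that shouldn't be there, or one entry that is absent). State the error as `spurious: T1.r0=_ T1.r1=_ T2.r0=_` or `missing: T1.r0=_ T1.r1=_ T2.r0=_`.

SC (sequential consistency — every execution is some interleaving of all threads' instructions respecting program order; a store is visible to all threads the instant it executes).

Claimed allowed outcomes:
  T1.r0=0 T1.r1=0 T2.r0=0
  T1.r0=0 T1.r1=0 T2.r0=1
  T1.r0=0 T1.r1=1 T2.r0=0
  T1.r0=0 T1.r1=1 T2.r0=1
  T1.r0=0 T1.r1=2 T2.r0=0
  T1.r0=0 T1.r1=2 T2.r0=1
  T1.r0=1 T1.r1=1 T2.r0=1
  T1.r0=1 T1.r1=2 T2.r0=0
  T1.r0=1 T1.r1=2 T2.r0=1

outcome vector order: (T1.r0,T1.r1,T2.r0)
SC: 10 outcomes — {0/0/0; 0/0/1; 0/1/0; 0/1/1; 0/2/0; 0/2/1; 1/1/0; 1/1/1; 1/2/0; 1/2/1}
SC∖claimed = {1/1/0}

missing: T1.r0=1 T1.r1=1 T2.r0=0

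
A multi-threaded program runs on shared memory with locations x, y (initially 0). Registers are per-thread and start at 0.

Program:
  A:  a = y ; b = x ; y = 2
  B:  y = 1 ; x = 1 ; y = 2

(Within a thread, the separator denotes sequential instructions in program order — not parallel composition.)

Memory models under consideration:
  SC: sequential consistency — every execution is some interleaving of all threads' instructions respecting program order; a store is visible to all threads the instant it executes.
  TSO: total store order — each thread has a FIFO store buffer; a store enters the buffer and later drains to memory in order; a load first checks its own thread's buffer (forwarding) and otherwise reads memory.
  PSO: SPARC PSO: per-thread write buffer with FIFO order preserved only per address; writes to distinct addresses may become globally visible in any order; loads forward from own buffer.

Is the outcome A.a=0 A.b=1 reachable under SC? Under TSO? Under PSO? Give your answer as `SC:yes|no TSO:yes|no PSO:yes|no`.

SC:yes TSO:yes PSO:yes

outcome vector order: (A.a,A.b)
under SC → <0 0>; <0 1>; <1 0>; <1 1>; <2 1>
under TSO → <0 0>; <0 1>; <1 0>; <1 1>; <2 1>
under PSO → <0 0>; <0 1>; <1 0>; <1 1>; <2 0>; <2 1>
target <0 1> ∈ {SC,TSO,PSO}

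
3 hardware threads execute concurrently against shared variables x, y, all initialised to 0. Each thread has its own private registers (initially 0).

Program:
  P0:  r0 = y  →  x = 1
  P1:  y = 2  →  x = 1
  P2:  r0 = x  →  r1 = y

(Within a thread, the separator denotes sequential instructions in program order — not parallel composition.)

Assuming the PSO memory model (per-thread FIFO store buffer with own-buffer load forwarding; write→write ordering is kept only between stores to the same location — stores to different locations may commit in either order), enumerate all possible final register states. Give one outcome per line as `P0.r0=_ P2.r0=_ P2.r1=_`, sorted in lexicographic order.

P0.r0=0 P2.r0=0 P2.r1=0
P0.r0=0 P2.r0=0 P2.r1=2
P0.r0=0 P2.r0=1 P2.r1=0
P0.r0=0 P2.r0=1 P2.r1=2
P0.r0=2 P2.r0=0 P2.r1=0
P0.r0=2 P2.r0=0 P2.r1=2
P0.r0=2 P2.r0=1 P2.r1=0
P0.r0=2 P2.r0=1 P2.r1=2

outcome vector order: (P0.r0,P2.r0,P2.r1)
|PSO outcomes| = 8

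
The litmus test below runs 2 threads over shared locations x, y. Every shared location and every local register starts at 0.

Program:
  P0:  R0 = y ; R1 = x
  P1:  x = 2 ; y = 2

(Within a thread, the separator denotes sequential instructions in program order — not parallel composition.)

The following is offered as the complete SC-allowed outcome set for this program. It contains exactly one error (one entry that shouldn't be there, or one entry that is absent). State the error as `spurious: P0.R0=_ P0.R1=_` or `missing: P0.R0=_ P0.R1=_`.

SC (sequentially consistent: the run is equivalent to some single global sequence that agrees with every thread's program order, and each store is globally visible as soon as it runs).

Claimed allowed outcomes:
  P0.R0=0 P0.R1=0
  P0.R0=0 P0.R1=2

missing: P0.R0=2 P0.R1=2

outcome vector order: (P0.R0,P0.R1)
SC: 3 outcomes — {0/0; 0/2; 2/2}
SC∖claimed = {2/2}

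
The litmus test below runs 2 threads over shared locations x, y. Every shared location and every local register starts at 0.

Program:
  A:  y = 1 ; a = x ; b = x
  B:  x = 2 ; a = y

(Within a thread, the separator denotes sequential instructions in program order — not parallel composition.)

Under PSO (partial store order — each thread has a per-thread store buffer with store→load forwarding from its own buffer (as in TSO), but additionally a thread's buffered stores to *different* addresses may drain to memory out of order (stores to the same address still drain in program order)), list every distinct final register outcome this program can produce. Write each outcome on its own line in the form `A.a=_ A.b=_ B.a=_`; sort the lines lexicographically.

A.a=0 A.b=0 B.a=0
A.a=0 A.b=0 B.a=1
A.a=0 A.b=2 B.a=0
A.a=0 A.b=2 B.a=1
A.a=2 A.b=2 B.a=0
A.a=2 A.b=2 B.a=1

outcome vector order: (A.a,A.b,B.a)
|PSO outcomes| = 6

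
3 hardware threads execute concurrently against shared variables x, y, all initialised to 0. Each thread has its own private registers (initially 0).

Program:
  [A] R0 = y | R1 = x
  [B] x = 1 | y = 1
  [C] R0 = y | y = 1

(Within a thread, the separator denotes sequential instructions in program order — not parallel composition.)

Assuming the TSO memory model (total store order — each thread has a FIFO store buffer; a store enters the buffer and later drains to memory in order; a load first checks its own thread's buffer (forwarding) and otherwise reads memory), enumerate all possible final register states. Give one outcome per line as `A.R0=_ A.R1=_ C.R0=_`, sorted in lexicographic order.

A.R0=0 A.R1=0 C.R0=0
A.R0=0 A.R1=0 C.R0=1
A.R0=0 A.R1=1 C.R0=0
A.R0=0 A.R1=1 C.R0=1
A.R0=1 A.R1=0 C.R0=0
A.R0=1 A.R1=1 C.R0=0
A.R0=1 A.R1=1 C.R0=1

outcome vector order: (A.R0,A.R1,C.R0)
|TSO outcomes| = 7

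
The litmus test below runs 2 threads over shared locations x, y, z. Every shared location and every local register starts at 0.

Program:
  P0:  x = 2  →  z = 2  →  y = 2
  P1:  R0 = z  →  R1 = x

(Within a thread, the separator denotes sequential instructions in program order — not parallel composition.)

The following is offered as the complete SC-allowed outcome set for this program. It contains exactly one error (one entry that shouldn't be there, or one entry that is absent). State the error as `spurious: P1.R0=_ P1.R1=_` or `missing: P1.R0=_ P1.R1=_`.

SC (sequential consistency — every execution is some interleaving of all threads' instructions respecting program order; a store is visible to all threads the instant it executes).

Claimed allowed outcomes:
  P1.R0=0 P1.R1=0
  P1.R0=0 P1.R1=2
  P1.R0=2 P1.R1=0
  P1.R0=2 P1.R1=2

outcome vector order: (P1.R0,P1.R1)
under SC → (0,0), (0,2), (2,2)
claimed∖SC = {(2,0)}

spurious: P1.R0=2 P1.R1=0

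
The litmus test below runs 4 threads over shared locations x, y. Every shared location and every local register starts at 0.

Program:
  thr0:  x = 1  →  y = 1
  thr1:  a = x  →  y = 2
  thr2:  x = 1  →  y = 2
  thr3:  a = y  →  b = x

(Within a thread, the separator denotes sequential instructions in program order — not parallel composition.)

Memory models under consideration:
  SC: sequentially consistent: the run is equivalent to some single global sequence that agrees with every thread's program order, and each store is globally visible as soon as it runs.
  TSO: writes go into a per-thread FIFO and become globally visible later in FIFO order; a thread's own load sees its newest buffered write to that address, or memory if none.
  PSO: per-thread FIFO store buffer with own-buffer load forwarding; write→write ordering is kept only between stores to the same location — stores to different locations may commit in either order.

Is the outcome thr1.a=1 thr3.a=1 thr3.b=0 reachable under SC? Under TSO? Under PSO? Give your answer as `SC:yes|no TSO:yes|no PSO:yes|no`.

outcome vector order: (thr1.a,thr3.a,thr3.b)
SC (9): (0,0,0), (0,0,1), (0,1,1), (0,2,0), (0,2,1), (1,0,0), (1,0,1), (1,1,1), (1,2,1)
TSO (9): (0,0,0), (0,0,1), (0,1,1), (0,2,0), (0,2,1), (1,0,0), (1,0,1), (1,1,1), (1,2,1)
PSO (12): (0,0,0), (0,0,1), (0,1,0), (0,1,1), (0,2,0), (0,2,1), (1,0,0), (1,0,1), (1,1,0), (1,1,1), (1,2,0), (1,2,1)
target (1,1,0) ∈ {PSO}

SC:no TSO:no PSO:yes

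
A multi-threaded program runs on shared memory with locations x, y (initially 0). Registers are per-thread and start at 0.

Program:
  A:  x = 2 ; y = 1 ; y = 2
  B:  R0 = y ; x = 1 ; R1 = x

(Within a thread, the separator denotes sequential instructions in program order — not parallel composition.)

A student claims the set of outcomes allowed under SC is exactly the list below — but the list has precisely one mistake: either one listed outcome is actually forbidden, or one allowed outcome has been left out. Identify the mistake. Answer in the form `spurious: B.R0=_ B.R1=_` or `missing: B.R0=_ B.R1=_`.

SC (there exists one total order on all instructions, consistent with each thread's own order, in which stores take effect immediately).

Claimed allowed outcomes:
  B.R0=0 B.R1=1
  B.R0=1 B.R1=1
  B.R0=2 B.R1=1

outcome vector order: (B.R0,B.R1)
[SC] allowed = {01; 02; 11; 21}
SC∖claimed = {02}

missing: B.R0=0 B.R1=2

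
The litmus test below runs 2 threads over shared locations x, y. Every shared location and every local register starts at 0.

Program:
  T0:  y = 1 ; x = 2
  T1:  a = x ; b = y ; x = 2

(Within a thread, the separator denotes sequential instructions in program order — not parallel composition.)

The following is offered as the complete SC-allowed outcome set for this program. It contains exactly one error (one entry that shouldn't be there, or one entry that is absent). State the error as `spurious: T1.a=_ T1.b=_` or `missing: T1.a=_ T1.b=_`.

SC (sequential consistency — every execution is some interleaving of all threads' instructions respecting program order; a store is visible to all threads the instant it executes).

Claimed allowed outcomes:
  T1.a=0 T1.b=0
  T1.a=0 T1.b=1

outcome vector order: (T1.a,T1.b)
[SC] allowed = {(0,0); (0,1); (2,1)}
SC∖claimed = {(2,1)}

missing: T1.a=2 T1.b=1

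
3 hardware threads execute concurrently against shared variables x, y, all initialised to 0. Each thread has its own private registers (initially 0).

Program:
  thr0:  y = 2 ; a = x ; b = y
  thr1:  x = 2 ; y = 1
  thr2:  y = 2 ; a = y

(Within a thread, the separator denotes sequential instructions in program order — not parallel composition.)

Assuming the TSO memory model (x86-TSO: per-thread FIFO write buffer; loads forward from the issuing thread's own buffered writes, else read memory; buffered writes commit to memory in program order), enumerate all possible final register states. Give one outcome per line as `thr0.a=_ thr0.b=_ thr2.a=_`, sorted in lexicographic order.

thr0.a=0 thr0.b=1 thr2.a=1
thr0.a=0 thr0.b=1 thr2.a=2
thr0.a=0 thr0.b=2 thr2.a=1
thr0.a=0 thr0.b=2 thr2.a=2
thr0.a=2 thr0.b=1 thr2.a=1
thr0.a=2 thr0.b=1 thr2.a=2
thr0.a=2 thr0.b=2 thr2.a=1
thr0.a=2 thr0.b=2 thr2.a=2

outcome vector order: (thr0.a,thr0.b,thr2.a)
|TSO outcomes| = 8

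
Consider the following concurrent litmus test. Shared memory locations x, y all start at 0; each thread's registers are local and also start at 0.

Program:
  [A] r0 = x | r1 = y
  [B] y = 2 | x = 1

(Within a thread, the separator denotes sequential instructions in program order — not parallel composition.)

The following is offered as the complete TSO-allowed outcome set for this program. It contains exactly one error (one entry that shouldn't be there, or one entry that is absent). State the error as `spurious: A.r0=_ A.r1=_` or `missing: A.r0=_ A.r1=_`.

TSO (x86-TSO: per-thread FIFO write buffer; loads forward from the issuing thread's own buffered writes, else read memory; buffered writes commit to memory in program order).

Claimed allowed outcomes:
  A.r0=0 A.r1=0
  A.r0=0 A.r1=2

outcome vector order: (A.r0,A.r1)
TSO: 3 outcomes — {00, 02, 12}
TSO∖claimed = {12}

missing: A.r0=1 A.r1=2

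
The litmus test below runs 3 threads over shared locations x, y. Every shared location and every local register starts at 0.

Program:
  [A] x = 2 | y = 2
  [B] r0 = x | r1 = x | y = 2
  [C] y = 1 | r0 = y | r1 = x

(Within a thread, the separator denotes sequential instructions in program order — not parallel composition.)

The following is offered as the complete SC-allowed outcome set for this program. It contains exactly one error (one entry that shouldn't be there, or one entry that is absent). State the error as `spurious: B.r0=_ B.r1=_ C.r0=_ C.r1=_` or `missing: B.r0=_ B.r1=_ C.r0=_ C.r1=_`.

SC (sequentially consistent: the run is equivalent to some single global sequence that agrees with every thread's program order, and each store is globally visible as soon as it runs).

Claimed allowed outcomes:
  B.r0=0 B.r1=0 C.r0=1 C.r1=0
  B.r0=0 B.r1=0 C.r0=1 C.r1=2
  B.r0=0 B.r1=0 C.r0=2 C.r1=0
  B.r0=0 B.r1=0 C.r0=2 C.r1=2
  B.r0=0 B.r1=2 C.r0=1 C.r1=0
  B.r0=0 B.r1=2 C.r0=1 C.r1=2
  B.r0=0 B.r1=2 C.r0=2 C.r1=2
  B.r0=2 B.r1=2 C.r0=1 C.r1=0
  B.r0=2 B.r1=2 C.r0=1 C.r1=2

missing: B.r0=2 B.r1=2 C.r0=2 C.r1=2

outcome vector order: (B.r0,B.r1,C.r0,C.r1)
SC: 10 outcomes — {0010; 0012; 0020; 0022; 0210; 0212; 0222; 2210; 2212; 2222}
SC∖claimed = {2222}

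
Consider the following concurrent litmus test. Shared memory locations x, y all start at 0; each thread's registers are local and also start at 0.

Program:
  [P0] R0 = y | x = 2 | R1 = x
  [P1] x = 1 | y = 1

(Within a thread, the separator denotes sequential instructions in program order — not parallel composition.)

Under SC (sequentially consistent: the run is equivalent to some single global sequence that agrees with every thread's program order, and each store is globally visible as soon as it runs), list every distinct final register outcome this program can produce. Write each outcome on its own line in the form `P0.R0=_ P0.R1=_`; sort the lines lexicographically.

P0.R0=0 P0.R1=1
P0.R0=0 P0.R1=2
P0.R0=1 P0.R1=2

outcome vector order: (P0.R0,P0.R1)
|SC outcomes| = 3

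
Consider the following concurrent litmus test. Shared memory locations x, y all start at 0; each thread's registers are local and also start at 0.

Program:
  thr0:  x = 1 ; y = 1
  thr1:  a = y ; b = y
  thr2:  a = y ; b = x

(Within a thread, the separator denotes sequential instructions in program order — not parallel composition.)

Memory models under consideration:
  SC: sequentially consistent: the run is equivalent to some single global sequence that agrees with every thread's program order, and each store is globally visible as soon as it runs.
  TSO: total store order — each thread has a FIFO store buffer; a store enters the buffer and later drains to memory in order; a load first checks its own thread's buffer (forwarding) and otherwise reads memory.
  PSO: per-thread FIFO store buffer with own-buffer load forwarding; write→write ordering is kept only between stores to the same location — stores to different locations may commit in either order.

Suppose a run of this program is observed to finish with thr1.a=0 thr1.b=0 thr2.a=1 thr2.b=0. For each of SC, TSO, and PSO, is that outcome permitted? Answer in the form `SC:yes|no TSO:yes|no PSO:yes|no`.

outcome vector order: (thr1.a,thr1.b,thr2.a,thr2.b)
SC: 9 outcomes — {0000; 0001; 0011; 0100; 0101; 0111; 1100; 1101; 1111}
TSO: 9 outcomes — {0000; 0001; 0011; 0100; 0101; 0111; 1100; 1101; 1111}
PSO: 12 outcomes — {0000; 0001; 0010; 0011; 0100; 0101; 0110; 0111; 1100; 1101; 1110; 1111}
target 0010 ∈ {PSO}

SC:no TSO:no PSO:yes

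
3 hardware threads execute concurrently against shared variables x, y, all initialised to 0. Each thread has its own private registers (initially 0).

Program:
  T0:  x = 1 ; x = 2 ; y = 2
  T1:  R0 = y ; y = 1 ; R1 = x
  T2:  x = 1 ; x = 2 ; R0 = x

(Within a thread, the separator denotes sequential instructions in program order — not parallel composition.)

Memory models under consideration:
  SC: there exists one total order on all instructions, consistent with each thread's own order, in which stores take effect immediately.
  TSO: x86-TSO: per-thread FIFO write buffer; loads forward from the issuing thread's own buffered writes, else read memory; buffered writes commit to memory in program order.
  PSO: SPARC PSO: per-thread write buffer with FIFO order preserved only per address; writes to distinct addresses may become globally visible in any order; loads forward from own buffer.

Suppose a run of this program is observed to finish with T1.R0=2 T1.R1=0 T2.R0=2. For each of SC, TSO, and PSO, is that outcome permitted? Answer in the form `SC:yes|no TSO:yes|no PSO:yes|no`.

SC:no TSO:no PSO:yes

outcome vector order: (T1.R0,T1.R1,T2.R0)
SC: 9 outcomes — {001; 002; 011; 012; 021; 022; 212; 221; 222}
TSO: 9 outcomes — {001; 002; 011; 012; 021; 022; 212; 221; 222}
PSO: 12 outcomes — {001; 002; 011; 012; 021; 022; 201; 202; 211; 212; 221; 222}
target 202 ∈ {PSO}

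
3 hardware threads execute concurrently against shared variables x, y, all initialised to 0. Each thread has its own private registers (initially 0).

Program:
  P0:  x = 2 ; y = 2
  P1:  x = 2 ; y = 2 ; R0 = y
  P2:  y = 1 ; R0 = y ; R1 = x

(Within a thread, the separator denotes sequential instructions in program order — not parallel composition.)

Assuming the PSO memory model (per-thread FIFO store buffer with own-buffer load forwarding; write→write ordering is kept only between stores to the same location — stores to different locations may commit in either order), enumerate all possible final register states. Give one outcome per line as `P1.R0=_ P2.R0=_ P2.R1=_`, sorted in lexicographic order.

outcome vector order: (P1.R0,P2.R0,P2.R1)
|PSO outcomes| = 8

P1.R0=1 P2.R0=1 P2.R1=0
P1.R0=1 P2.R0=1 P2.R1=2
P1.R0=1 P2.R0=2 P2.R1=0
P1.R0=1 P2.R0=2 P2.R1=2
P1.R0=2 P2.R0=1 P2.R1=0
P1.R0=2 P2.R0=1 P2.R1=2
P1.R0=2 P2.R0=2 P2.R1=0
P1.R0=2 P2.R0=2 P2.R1=2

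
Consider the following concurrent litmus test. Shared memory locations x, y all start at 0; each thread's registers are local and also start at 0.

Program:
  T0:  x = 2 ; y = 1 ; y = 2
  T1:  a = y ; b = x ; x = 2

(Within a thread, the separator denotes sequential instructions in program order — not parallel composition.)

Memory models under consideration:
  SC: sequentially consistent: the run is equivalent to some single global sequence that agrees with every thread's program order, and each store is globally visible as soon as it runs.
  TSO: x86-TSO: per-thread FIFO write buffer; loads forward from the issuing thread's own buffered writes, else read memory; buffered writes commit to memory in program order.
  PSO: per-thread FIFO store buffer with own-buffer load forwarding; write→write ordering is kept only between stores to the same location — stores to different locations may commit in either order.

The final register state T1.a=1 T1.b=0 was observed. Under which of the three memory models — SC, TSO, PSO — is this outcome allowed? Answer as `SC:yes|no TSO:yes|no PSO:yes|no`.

SC:no TSO:no PSO:yes

outcome vector order: (T1.a,T1.b)
under SC → <0 0>, <0 2>, <1 2>, <2 2>
under TSO → <0 0>, <0 2>, <1 2>, <2 2>
under PSO → <0 0>, <0 2>, <1 0>, <1 2>, <2 0>, <2 2>
target <1 0> ∈ {PSO}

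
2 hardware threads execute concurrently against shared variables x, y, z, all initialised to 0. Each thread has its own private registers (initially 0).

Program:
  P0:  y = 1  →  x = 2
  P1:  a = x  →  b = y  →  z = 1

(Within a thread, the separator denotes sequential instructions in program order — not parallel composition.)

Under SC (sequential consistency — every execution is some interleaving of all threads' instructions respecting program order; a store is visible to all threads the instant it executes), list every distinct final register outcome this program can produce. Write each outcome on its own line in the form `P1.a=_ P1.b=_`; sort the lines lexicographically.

outcome vector order: (P1.a,P1.b)
|SC outcomes| = 3

P1.a=0 P1.b=0
P1.a=0 P1.b=1
P1.a=2 P1.b=1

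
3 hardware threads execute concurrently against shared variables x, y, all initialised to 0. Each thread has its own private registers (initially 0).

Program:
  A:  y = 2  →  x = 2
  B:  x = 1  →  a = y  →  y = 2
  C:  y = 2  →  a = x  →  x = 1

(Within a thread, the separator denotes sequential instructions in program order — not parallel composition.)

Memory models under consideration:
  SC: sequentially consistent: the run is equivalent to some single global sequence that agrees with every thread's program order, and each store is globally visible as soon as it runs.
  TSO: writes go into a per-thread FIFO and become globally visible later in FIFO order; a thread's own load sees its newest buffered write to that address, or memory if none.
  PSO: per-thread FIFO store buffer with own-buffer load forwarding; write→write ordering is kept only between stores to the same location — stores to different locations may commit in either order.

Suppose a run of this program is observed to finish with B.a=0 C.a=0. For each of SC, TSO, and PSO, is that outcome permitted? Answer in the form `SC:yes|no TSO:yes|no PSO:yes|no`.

SC:no TSO:yes PSO:yes

outcome vector order: (B.a,C.a)
[SC] allowed = {<0 1>; <0 2>; <2 0>; <2 1>; <2 2>}
[TSO] allowed = {<0 0>; <0 1>; <0 2>; <2 0>; <2 1>; <2 2>}
[PSO] allowed = {<0 0>; <0 1>; <0 2>; <2 0>; <2 1>; <2 2>}
target <0 0> ∈ {TSO,PSO}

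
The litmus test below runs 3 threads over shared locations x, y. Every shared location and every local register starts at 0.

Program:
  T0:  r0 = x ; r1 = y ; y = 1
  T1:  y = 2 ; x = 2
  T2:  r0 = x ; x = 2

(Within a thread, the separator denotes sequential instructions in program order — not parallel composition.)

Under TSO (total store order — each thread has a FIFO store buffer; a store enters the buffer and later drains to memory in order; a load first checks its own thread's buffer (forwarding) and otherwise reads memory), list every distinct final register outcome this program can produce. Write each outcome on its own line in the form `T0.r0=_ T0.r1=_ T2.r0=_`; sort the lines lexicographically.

outcome vector order: (T0.r0,T0.r1,T2.r0)
|TSO outcomes| = 7

T0.r0=0 T0.r1=0 T2.r0=0
T0.r0=0 T0.r1=0 T2.r0=2
T0.r0=0 T0.r1=2 T2.r0=0
T0.r0=0 T0.r1=2 T2.r0=2
T0.r0=2 T0.r1=0 T2.r0=0
T0.r0=2 T0.r1=2 T2.r0=0
T0.r0=2 T0.r1=2 T2.r0=2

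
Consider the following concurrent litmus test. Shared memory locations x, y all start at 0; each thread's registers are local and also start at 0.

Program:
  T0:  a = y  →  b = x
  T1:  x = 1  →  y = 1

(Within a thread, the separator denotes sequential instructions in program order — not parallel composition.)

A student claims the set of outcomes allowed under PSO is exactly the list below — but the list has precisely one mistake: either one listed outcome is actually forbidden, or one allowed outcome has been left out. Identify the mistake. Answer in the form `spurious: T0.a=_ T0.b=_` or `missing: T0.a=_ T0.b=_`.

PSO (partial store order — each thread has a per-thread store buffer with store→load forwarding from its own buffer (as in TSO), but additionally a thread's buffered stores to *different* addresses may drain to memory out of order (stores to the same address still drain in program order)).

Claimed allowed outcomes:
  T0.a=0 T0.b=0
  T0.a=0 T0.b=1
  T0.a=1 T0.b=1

outcome vector order: (T0.a,T0.b)
PSO (4): (0,0); (0,1); (1,0); (1,1)
PSO∖claimed = {(1,0)}

missing: T0.a=1 T0.b=0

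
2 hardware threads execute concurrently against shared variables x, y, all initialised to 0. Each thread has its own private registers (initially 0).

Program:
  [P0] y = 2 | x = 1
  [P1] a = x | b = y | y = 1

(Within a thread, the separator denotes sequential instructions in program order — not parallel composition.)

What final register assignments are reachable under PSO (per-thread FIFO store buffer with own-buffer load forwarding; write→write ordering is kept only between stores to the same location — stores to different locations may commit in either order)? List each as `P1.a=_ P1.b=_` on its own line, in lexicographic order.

outcome vector order: (P1.a,P1.b)
|PSO outcomes| = 4

P1.a=0 P1.b=0
P1.a=0 P1.b=2
P1.a=1 P1.b=0
P1.a=1 P1.b=2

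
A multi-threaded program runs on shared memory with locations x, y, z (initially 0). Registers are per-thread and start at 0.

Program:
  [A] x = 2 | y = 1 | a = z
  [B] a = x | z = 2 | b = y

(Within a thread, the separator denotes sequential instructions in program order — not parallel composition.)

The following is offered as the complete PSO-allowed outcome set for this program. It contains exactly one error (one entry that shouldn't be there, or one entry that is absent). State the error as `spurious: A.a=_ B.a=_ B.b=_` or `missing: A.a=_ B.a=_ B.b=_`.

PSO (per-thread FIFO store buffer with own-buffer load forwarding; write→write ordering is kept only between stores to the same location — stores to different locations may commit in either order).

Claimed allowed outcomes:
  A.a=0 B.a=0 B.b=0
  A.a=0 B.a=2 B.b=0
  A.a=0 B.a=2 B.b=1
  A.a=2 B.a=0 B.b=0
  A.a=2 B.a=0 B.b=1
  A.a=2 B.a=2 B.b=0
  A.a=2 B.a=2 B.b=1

missing: A.a=0 B.a=0 B.b=1

outcome vector order: (A.a,B.a,B.b)
PSO: 8 outcomes — {0/0/0; 0/0/1; 0/2/0; 0/2/1; 2/0/0; 2/0/1; 2/2/0; 2/2/1}
PSO∖claimed = {0/0/1}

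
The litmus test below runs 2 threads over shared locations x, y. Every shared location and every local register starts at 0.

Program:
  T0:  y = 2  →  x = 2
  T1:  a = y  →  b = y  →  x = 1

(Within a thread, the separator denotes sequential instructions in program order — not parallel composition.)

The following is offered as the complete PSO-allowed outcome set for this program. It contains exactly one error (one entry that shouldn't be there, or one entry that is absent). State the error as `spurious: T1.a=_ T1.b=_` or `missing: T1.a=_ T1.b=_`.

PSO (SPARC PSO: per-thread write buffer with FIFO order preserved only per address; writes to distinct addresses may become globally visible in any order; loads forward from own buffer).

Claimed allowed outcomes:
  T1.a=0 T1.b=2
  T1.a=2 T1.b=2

outcome vector order: (T1.a,T1.b)
under PSO → (0,0) (0,2) (2,2)
PSO∖claimed = {(0,0)}

missing: T1.a=0 T1.b=0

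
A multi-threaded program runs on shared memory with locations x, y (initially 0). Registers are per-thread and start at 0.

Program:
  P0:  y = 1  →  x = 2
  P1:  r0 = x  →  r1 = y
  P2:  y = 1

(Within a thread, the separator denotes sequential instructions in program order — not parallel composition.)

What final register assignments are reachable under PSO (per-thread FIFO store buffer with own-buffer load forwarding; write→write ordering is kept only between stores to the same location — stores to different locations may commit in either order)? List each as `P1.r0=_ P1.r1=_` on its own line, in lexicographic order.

outcome vector order: (P1.r0,P1.r1)
|PSO outcomes| = 4

P1.r0=0 P1.r1=0
P1.r0=0 P1.r1=1
P1.r0=2 P1.r1=0
P1.r0=2 P1.r1=1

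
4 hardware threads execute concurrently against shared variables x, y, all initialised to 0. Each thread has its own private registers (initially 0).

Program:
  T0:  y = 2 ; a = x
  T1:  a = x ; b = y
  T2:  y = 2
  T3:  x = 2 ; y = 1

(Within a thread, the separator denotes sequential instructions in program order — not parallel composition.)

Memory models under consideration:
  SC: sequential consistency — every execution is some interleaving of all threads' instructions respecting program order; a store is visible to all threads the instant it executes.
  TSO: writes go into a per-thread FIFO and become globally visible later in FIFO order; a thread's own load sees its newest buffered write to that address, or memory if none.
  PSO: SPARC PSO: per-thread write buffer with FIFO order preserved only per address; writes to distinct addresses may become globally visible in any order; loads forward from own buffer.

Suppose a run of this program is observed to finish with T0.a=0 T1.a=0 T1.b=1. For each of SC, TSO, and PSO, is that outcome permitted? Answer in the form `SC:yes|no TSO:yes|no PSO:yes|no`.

SC:yes TSO:yes PSO:yes

outcome vector order: (T0.a,T1.a,T1.b)
SC: 11 outcomes — {(0,0,0); (0,0,1); (0,0,2); (0,2,1); (0,2,2); (2,0,0); (2,0,1); (2,0,2); (2,2,0); (2,2,1); (2,2,2)}
TSO: 12 outcomes — {(0,0,0); (0,0,1); (0,0,2); (0,2,0); (0,2,1); (0,2,2); (2,0,0); (2,0,1); (2,0,2); (2,2,0); (2,2,1); (2,2,2)}
PSO: 12 outcomes — {(0,0,0); (0,0,1); (0,0,2); (0,2,0); (0,2,1); (0,2,2); (2,0,0); (2,0,1); (2,0,2); (2,2,0); (2,2,1); (2,2,2)}
target (0,0,1) ∈ {SC,TSO,PSO}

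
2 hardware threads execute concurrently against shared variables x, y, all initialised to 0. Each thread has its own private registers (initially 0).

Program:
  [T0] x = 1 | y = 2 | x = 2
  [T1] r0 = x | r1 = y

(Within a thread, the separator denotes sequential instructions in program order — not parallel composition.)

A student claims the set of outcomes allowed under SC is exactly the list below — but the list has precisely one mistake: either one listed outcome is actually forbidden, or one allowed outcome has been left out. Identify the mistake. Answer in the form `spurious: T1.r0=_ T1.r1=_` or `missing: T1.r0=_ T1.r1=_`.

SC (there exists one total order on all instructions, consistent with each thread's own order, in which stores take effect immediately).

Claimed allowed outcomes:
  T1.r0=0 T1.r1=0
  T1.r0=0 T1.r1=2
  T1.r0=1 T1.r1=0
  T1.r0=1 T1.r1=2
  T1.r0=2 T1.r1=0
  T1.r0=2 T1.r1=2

spurious: T1.r0=2 T1.r1=0

outcome vector order: (T1.r0,T1.r1)
SC: 5 outcomes — {(0,0) (0,2) (1,0) (1,2) (2,2)}
claimed∖SC = {(2,0)}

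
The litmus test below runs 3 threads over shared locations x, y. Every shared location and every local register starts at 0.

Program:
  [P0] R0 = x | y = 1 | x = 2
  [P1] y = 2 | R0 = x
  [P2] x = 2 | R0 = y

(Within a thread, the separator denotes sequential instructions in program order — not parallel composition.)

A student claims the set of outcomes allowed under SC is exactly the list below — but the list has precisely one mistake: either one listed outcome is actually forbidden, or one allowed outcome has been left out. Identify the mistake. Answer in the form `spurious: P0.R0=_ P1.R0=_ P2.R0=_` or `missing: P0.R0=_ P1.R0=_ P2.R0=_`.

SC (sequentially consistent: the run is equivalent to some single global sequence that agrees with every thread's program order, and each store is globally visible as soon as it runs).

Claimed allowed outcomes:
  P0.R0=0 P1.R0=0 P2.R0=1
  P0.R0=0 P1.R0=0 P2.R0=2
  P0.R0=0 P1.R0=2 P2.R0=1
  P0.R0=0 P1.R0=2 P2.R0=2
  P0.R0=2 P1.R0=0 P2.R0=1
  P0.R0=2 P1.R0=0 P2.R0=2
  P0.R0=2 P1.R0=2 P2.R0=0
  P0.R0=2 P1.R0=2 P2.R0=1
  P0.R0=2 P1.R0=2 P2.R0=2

missing: P0.R0=0 P1.R0=2 P2.R0=0

outcome vector order: (P0.R0,P1.R0,P2.R0)
SC (10): 001 002 020 021 022 201 202 220 221 222
SC∖claimed = {020}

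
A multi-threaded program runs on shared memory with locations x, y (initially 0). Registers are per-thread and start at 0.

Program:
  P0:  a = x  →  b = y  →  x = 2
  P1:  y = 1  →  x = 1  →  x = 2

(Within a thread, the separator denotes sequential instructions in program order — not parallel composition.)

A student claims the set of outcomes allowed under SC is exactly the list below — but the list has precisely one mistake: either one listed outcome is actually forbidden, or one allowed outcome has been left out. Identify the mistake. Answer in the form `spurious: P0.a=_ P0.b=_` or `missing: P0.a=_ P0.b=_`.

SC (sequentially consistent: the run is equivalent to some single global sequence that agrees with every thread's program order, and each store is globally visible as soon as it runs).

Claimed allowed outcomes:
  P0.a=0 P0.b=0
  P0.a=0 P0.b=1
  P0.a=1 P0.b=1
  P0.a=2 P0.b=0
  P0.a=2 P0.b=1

spurious: P0.a=2 P0.b=0

outcome vector order: (P0.a,P0.b)
[SC] allowed = {0/0; 0/1; 1/1; 2/1}
claimed∖SC = {2/0}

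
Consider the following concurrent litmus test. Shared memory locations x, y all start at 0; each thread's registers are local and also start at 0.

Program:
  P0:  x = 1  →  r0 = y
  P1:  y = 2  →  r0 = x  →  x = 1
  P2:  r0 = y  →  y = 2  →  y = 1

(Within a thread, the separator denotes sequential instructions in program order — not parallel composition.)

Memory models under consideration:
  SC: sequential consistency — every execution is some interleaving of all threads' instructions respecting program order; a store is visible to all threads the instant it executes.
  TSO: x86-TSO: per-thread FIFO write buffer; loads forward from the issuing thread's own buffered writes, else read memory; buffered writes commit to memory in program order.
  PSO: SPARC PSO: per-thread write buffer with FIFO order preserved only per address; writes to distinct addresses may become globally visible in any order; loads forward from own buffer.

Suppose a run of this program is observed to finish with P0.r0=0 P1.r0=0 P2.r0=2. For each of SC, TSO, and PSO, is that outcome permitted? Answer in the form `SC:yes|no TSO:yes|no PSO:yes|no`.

SC:no TSO:yes PSO:yes

outcome vector order: (P0.r0,P1.r0,P2.r0)
[SC] allowed = {0/1/0; 0/1/2; 1/0/0; 1/0/2; 1/1/0; 1/1/2; 2/0/0; 2/0/2; 2/1/0; 2/1/2}
[TSO] allowed = {0/0/0; 0/0/2; 0/1/0; 0/1/2; 1/0/0; 1/0/2; 1/1/0; 1/1/2; 2/0/0; 2/0/2; 2/1/0; 2/1/2}
[PSO] allowed = {0/0/0; 0/0/2; 0/1/0; 0/1/2; 1/0/0; 1/0/2; 1/1/0; 1/1/2; 2/0/0; 2/0/2; 2/1/0; 2/1/2}
target 0/0/2 ∈ {TSO,PSO}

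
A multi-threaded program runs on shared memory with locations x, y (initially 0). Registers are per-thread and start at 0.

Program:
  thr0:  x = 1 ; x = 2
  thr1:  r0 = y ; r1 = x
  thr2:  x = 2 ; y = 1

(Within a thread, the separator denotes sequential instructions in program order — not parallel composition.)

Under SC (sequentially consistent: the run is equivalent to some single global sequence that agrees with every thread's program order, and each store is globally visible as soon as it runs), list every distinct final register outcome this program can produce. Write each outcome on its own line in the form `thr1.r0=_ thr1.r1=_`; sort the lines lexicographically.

outcome vector order: (thr1.r0,thr1.r1)
|SC outcomes| = 5

thr1.r0=0 thr1.r1=0
thr1.r0=0 thr1.r1=1
thr1.r0=0 thr1.r1=2
thr1.r0=1 thr1.r1=1
thr1.r0=1 thr1.r1=2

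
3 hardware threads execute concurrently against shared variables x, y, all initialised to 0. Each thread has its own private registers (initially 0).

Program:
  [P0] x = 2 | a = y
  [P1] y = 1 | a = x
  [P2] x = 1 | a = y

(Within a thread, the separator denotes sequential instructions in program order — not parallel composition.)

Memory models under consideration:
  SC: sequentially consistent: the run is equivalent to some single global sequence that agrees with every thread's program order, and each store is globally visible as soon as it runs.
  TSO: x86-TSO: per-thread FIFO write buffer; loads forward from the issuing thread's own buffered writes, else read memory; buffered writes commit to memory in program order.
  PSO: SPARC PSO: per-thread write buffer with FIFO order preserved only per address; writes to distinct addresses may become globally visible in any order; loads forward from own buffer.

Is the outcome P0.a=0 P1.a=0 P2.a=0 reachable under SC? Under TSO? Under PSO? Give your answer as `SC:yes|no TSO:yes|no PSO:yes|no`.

SC:no TSO:yes PSO:yes

outcome vector order: (P0.a,P1.a,P2.a)
SC (9): 0/1/0; 0/1/1; 0/2/0; 0/2/1; 1/0/1; 1/1/0; 1/1/1; 1/2/0; 1/2/1
TSO (12): 0/0/0; 0/0/1; 0/1/0; 0/1/1; 0/2/0; 0/2/1; 1/0/0; 1/0/1; 1/1/0; 1/1/1; 1/2/0; 1/2/1
PSO (12): 0/0/0; 0/0/1; 0/1/0; 0/1/1; 0/2/0; 0/2/1; 1/0/0; 1/0/1; 1/1/0; 1/1/1; 1/2/0; 1/2/1
target 0/0/0 ∈ {TSO,PSO}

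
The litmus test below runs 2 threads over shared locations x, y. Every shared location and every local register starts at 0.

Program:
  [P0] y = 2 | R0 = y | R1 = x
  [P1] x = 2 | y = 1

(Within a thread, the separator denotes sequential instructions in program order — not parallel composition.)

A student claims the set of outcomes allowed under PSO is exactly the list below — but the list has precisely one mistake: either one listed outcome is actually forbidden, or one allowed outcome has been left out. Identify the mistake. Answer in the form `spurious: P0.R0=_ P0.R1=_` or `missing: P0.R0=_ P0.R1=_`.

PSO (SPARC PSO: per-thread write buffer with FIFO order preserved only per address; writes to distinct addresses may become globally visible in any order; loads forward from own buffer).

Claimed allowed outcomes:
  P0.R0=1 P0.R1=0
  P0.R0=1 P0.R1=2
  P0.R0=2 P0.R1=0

outcome vector order: (P0.R0,P0.R1)
PSO (4): (1,0) (1,2) (2,0) (2,2)
PSO∖claimed = {(2,2)}

missing: P0.R0=2 P0.R1=2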